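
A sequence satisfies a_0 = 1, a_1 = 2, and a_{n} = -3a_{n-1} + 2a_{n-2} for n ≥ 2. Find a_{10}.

The ordinary generating function has denominator 1 + 3q - 2q^2.
Iterating the recurrence: a_0,…,a_{10} = 1, 2, -4, 16, -56, 200, -712, 2536, -9032, 32168, -114568.

-114568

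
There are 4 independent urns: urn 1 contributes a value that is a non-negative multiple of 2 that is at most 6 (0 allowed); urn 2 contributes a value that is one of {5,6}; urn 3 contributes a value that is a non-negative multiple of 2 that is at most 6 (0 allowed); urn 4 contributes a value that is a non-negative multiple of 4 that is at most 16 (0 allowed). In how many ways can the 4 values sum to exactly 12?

The generating function for the choices is (1 + z^2 + z^4 + z^6)·(z^5 + z^6)·(1 + z^2 + z^4 + z^6)·(1 + z^4 + z^8 + z^12 + z^16); the count is [z^12].
(1 + z^2 + z^4 + z^6) has coefficients 1,0,1,0,1,0,1 for degrees 0…6.
(z^5 + z^6) has coefficients 0,0,0,0,0,1,1,0,0,0,0,0,0 for degrees 0…12.
Multiplying by (1 + z^2 + z^4 + z^6) gives running coefficients 0,0,0,0,0,1,1,1,1,1,1,1,1 for degrees 0…12.
Finally multiplying by (1 + z^4 + z^8 + z^12 + z^16), the product of all factors after the first has coefficients 0,0,0,0,0,1,1,1,1,2,2,2,2 for degrees 0…12.
[z^12] = 1·2 + 1·2 + 1·1 + 1·1 = 6.

6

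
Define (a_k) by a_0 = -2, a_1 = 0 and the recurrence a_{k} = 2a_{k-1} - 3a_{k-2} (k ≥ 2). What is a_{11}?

-132

The ordinary generating function has denominator 1 - 2t + 3t^2.
Iterating the recurrence: a_0,…,a_{11} = -2, 0, 6, 12, 6, -24, -66, -60, 78, 336, 438, -132.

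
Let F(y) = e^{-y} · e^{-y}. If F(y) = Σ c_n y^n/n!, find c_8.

The EGF product rule gives c_8 = Σ_{k_1+k_2=8} C(8; k_1,k_2) · ∏ g_i(k_i), where e^{-y} gives (-1)^k; e^{-y} gives (-1)^k.
g_1(k) for k = 0…8: 1, -1, 1, -1, 1, -1, 1, -1, 1.
g_2(k) for k = 0…8: 1, -1, 1, -1, 1, -1, 1, -1, 1.
c_8 = Σ_k C(8,k)·g_1(k)·g_2(8−k) = 1·1·1 + 8·(-1)·(-1) + 28·1·1 + 56·(-1)·(-1) + 70·1·1 + 56·(-1)·(-1) + 28·1·1 + 8·(-1)·(-1) + 1·1·1 = 1 + 8 + 28 + 56 + 70 + 56 + 28 + 8 + 1 = 256.

256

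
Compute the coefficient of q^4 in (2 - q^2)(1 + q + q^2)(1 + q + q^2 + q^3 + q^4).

3

(2 - q^2) has coefficients 2,0,-1 for degrees 0…2.
(1 + q + q^2) has coefficients 1,1,1,0,0 for degrees 0…4.
Finally multiplying by (1 + q + q^2 + q^3 + q^4), the product of all factors after the first has coefficients 1,2,3,3,3 for degrees 0…4.
[q^4] = 2·3 − 1·3 = 3.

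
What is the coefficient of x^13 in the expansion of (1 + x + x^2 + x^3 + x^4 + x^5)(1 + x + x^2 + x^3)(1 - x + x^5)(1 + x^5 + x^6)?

6

(1 + x + x^2 + x^3 + x^4 + x^5) has coefficients 1,1,1,1,1,1 for degrees 0…5.
(1 + x + x^2 + x^3) has coefficients 1,1,1,1,0,0,0,0,0,0,0,0,0,0 for degrees 0…13.
Multiplying by (1 - x + x^5) gives running coefficients 1,0,0,0,-1,1,1,1,1,0,0,0,0,0 for degrees 0…13.
Finally multiplying by (1 + x^5 + x^6), the product of all factors after the first has coefficients 1,0,0,0,-1,2,2,1,1,-1,0,2,2,2 for degrees 0…13.
[x^13] = 1·2 + 1·2 + 1·2 + 1·0 + 1·(-1) + 1·1 = 6.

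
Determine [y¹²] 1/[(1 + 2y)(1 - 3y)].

320503

Partial fractions give a closed form: a_n = (2/5)·(-2)^n + (3/5)·3^n.
At n = 12: a_12 = 320503.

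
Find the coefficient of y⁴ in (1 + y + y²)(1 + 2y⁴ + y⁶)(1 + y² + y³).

4

(1 + y + y²) has coefficients 1,1,1 for degrees 0…2.
(1 + 2y⁴ + y⁶) has coefficients 1,0,0,0,2 for degrees 0…4.
Finally multiplying by (1 + y² + y³), the product of all factors after the first has coefficients 1,0,1,1,2 for degrees 0…4.
[y⁴] = 1·2 + 1·1 + 1·1 = 4.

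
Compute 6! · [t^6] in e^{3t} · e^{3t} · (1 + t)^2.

The EGF product rule gives c_6 = Σ_{k_1+k_2+k_3=6} C(6; k_1,k_2,k_3) · ∏ g_i(k_i), where e^{3t} gives (3)^k; e^{3t} gives (3)^k; (1+t)^2 gives the falling factorial (2)_k.
g_1(k) for k = 0…6: 1, 3, 9, 27, 81, 243, 729.
g_2(k) for k = 0…6: 1, 3, 9, 27, 81, 243, 729.
g_3(k) for k = 0…6: 1, 2, 2, 0, 0, 0, 0.
First combine the last two factors: h(k) = Σ_j C(k,j)·g_2(j)·g_3(k−j) for k = 0…6: 1, 5, 23, 99, 405, 1593, 6075.
c_6 = Σ_k C(6,k)·g_1(k)·h(6−k) = 1·1·6075 + 6·3·1593 + 15·9·405 + 20·27·99 + 15·81·23 + 6·243·5 + 1·729·1 = 6075 + 28674 + 54675 + 53460 + 27945 + 7290 + 729 = 178848.

178848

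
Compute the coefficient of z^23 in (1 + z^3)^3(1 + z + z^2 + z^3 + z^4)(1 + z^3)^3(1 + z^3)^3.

(1 + z^3)^3 has coefficients 1,0,0,3,0,0,3,0,0,1 for degrees 0…9.
(1 + z + z^2 + z^3 + z^4) has coefficients 1,1,1,1,1,0,0,0,0,0,0,0,0,0,0,0,0,0,0,0,0,0,0,0 for degrees 0…23.
Multiplying by (1 + z^3)^3 gives running coefficients 1,1,1,4,4,3,6,6,3,4,4,1,1,1,0,0,0,0,0,0,0,0,0,0 for degrees 0…23.
Finally multiplying by (1 + z^3)^3, the product of all factors after the first has coefficients 1,1,1,7,7,6,21,21,15,35,35,20,35,35,15,21,21,6,7,7,1,1,1,0 for degrees 0…23.
[z^23] = 1·0 + 3·1 + 3·6 + 1·15 = 36.

36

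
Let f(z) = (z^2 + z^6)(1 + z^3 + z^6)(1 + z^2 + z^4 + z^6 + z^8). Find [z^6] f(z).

(z^2 + z^6) has coefficients 0,0,1,0,0,0,1 for degrees 0…6.
(1 + z^3 + z^6) has coefficients 1,0,0,1,0,0,1 for degrees 0…6.
Finally multiplying by (1 + z^2 + z^4 + z^6 + z^8), the product of all factors after the first has coefficients 1,0,1,1,1,1,2 for degrees 0…6.
[z^6] = 1·1 + 1·1 = 2.

2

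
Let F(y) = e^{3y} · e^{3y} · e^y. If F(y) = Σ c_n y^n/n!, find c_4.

2401

The EGF product rule gives c_4 = Σ_{k_1+k_2+k_3=4} C(4; k_1,k_2,k_3) · ∏ g_i(k_i), where e^{3y} gives (3)^k; e^{3y} gives (3)^k; e^y gives (1)^k.
g_1(k) for k = 0…4: 1, 3, 9, 27, 81.
g_2(k) for k = 0…4: 1, 3, 9, 27, 81.
g_3(k) for k = 0…4: 1, 1, 1, 1, 1.
First combine the last two factors: h(k) = Σ_j C(k,j)·g_2(j)·g_3(k−j) for k = 0…4: 1, 4, 16, 64, 256.
c_4 = Σ_k C(4,k)·g_1(k)·h(4−k) = 1·1·256 + 4·3·64 + 6·9·16 + 4·27·4 + 1·81·1 = 256 + 768 + 864 + 432 + 81 = 2401.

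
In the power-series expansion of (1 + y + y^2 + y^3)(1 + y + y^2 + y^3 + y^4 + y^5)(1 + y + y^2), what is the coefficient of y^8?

6

(1 + y + y^2 + y^3) has coefficients 1,1,1,1 for degrees 0…3.
(1 + y + y^2 + y^3 + y^4 + y^5) has coefficients 1,1,1,1,1,1,0,0,0 for degrees 0…8.
Finally multiplying by (1 + y + y^2), the product of all factors after the first has coefficients 1,2,3,3,3,3,2,1,0 for degrees 0…8.
[y^8] = 1·0 + 1·1 + 1·2 + 1·3 = 6.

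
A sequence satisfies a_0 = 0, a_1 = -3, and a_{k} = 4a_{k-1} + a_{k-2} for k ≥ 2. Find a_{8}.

-69552

The ordinary generating function has denominator 1 - 4t - t^2.
Iterating the recurrence: a_0,…,a_{8} = 0, -3, -12, -51, -216, -915, -3876, -16419, -69552.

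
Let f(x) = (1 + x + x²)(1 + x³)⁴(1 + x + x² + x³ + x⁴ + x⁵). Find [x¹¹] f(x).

(1 + x + x²) has coefficients 1,1,1 for degrees 0…2.
(1 + x³)⁴ has coefficients 1,0,0,4,0,0,6,0,0,4,0,0 for degrees 0…11.
Finally multiplying by (1 + x + x² + x³ + x⁴ + x⁵), the product of all factors after the first has coefficients 1,1,1,5,5,5,10,10,10,10,10,10 for degrees 0…11.
[x¹¹] = 1·10 + 1·10 + 1·10 = 30.

30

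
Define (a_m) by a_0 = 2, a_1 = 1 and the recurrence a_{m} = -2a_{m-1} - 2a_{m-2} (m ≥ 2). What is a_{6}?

The ordinary generating function has denominator 1 + 2y + 2y^2.
Iterating the recurrence: a_0,…,a_{6} = 2, 1, -6, 10, -8, -4, 24.

24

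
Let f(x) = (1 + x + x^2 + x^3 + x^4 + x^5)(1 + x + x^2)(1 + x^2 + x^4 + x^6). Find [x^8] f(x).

8

(1 + x + x^2 + x^3 + x^4 + x^5) has coefficients 1,1,1,1,1,1 for degrees 0…5.
(1 + x + x^2) has coefficients 1,1,1,0,0,0,0,0,0 for degrees 0…8.
Finally multiplying by (1 + x^2 + x^4 + x^6), the product of all factors after the first has coefficients 1,1,2,1,2,1,2,1,1 for degrees 0…8.
[x^8] = 1·1 + 1·1 + 1·2 + 1·1 + 1·2 + 1·1 = 8.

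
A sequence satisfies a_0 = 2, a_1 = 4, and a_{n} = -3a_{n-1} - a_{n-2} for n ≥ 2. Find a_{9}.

12310

The ordinary generating function has denominator 1 + 3y + y^2.
Iterating the recurrence: a_0,…,a_{9} = 2, 4, -14, 38, -100, 262, -686, 1796, -4702, 12310.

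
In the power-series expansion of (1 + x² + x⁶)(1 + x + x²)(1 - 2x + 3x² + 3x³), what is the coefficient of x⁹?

(1 + x² + x⁶) has coefficients 1,0,1,0,0,0,1 for degrees 0…6.
(1 + x + x²) has coefficients 1,1,1,0,0,0,0,0,0,0 for degrees 0…9.
Finally multiplying by (1 - 2x + 3x² + 3x³), the product of all factors after the first has coefficients 1,-1,2,4,6,3,0,0,0,0 for degrees 0…9.
[x⁹] = 1·0 + 1·0 + 1·4 = 4.

4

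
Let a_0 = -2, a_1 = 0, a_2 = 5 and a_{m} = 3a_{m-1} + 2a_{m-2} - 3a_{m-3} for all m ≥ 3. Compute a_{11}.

The ordinary generating function has denominator 1 - 3x - 2x^2 + 3x^3.
Iterating the recurrence: a_0,…,a_{11} = -2, 0, 5, 21, 73, 246, 821, 2736, 9112, 30345, 101051, 336507.

336507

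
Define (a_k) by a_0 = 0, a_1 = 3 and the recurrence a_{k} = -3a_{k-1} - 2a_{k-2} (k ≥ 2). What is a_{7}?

381

The ordinary generating function has denominator 1 + 3z + 2z^2.
Iterating the recurrence: a_0,…,a_{7} = 0, 3, -9, 21, -45, 93, -189, 381.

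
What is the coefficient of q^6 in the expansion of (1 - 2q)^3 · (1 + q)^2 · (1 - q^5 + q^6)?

(1 - 2q)^3 has coefficients 1,-6,12,-8 for degrees 0…3.
(1 + q)^2 has coefficients 1,2,1,0,0,0,0 for degrees 0…6.
Finally multiplying by (1 - q^5 + q^6), the product of all factors after the first has coefficients 1,2,1,0,0,-1,-1 for degrees 0…6.
[q^6] = 1·(-1) − 6·(-1) + 12·0 − 8·0 = 5.

5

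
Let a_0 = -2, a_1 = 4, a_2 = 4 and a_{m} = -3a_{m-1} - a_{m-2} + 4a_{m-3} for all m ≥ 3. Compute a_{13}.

The ordinary generating function has denominator 1 + 3y + y^2 - 4y^3.
Iterating the recurrence: a_0,…,a_{13} = -2, 4, 4, -24, 84, -212, 456, -820, 1156, -824, -1964, 11340, -35352, 86860.

86860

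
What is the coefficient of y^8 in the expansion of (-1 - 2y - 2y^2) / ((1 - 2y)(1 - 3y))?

-35899

The denominator gives the recurrence a_n = 5a_(n−1) − 6a_(n−2) for n ≥ 3; the numerator fixes a_0 = -1, a_1 = -7, a_2 = -31.
Iterating: -1, -7, -31, -113, -379, -1217, -3811, -11753, -35899, so a_8 = -35899.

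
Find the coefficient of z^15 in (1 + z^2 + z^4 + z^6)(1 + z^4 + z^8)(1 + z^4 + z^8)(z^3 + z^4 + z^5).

10

(1 + z^2 + z^4 + z^6) has coefficients 1,0,1,0,1,0,1 for degrees 0…6.
(1 + z^4 + z^8) has coefficients 1,0,0,0,1,0,0,0,1,0,0,0,0,0,0,0 for degrees 0…15.
Multiplying by (1 + z^4 + z^8) gives running coefficients 1,0,0,0,2,0,0,0,3,0,0,0,2,0,0,0 for degrees 0…15.
Finally multiplying by (z^3 + z^4 + z^5), the product of all factors after the first has coefficients 0,0,0,1,1,1,0,2,2,2,0,3,3,3,0,2 for degrees 0…15.
[z^15] = 1·2 + 1·3 + 1·3 + 1·2 = 10.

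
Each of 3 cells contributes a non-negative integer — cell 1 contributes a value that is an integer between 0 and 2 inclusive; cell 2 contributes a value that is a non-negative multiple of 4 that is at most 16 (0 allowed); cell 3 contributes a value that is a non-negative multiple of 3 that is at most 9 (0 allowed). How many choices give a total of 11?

3

The generating function for the choices is (1 + y + y²)·(1 + y⁴ + y⁸ + y¹² + y¹⁶)·(1 + y³ + y⁶ + y⁹); the count is [y¹¹].
(1 + y + y²) has coefficients 1,1,1 for degrees 0…2.
(1 + y⁴ + y⁸ + y¹² + y¹⁶) has coefficients 1,0,0,0,1,0,0,0,1,0,0,0 for degrees 0…11.
Finally multiplying by (1 + y³ + y⁶ + y⁹), the product of all factors after the first has coefficients 1,0,0,1,1,0,1,1,1,1,1,1 for degrees 0…11.
[y¹¹] = 1·1 + 1·1 + 1·1 = 3.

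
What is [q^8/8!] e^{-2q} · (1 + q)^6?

The EGF product rule gives c_8 = Σ_{k_1+k_2=8} C(8; k_1,k_2) · ∏ g_i(k_i), where e^{-2q} gives (-2)^k; (1+q)^6 gives the falling factorial (6)_k.
g_1(k) for k = 0…8: 1, -2, 4, -8, 16, -32, 64, -128, 256.
g_2(k) for k = 0…8: 1, 6, 30, 120, 360, 720, 720, 0, 0.
c_8 = Σ_k C(8,k)·g_1(k)·g_2(8−k) = 28·4·720 + 56·(-8)·720 + 70·16·360 + 56·(-32)·120 + 28·64·30 + 8·(-128)·6 + 1·256·1 = 80640 − 322560 + 403200 − 215040 + 53760 − 6144 + 256 = -5888.

-5888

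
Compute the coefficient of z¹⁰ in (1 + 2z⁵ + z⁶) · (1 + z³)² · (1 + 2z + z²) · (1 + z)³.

(1 + 2z⁵ + z⁶) has coefficients 1,0,0,0,0,2,1 for degrees 0…6.
(1 + z³)² has coefficients 1,0,0,2,0,0,1,0,0,0,0 for degrees 0…10.
Multiplying by (1 + 2z + z²) gives running coefficients 1,2,1,2,4,2,1,2,1,0,0 for degrees 0…10.
Finally multiplying by (1 + z)³, the product of all factors after the first has coefficients 1,5,10,12,15,21,21,15,12,10,5 for degrees 0…10.
[z¹⁰] = 1·5 + 2·21 + 1·15 = 62.

62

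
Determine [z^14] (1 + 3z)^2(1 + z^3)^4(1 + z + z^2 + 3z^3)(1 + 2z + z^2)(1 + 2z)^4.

54347

(1 + 3z)^2 has coefficients 1,6,9 for degrees 0…2.
(1 + z^3)^4 has coefficients 1,0,0,4,0,0,6,0,0,4,0,0,1,0,0 for degrees 0…14.
Multiplying by (1 + z + z^2 + 3z^3) gives running coefficients 1,1,1,7,4,4,18,6,6,22,4,4,13,1,1 for degrees 0…14.
Multiplying by (1 + 2z + z^2) gives running coefficients 1,3,4,10,19,19,30,46,36,40,54,34,25,31,16 for degrees 0…14.
Finally multiplying by (1 + 2z)^4, the product of all factors after the first has coefficients 1,11,52,146,307,587,1022,1510,2036,2696,3190,3314,3449,3415,2816 for degrees 0…14.
[z^14] = 1·2816 + 6·3415 + 9·3449 = 54347.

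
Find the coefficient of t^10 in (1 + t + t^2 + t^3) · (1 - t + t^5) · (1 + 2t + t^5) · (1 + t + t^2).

5

(1 + t + t^2 + t^3) has coefficients 1,1,1,1 for degrees 0…3.
(1 - t + t^5) has coefficients 1,-1,0,0,0,1,0,0,0,0,0 for degrees 0…10.
Multiplying by (1 + 2t + t^5) gives running coefficients 1,1,-2,0,0,2,1,0,0,0,1 for degrees 0…10.
Finally multiplying by (1 + t + t^2), the product of all factors after the first has coefficients 1,2,0,-1,-2,2,3,3,1,0,1 for degrees 0…10.
[t^10] = 1·1 + 1·0 + 1·1 + 1·3 = 5.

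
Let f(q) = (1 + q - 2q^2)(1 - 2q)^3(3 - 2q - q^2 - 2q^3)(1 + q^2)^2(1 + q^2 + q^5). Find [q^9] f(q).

(1 + q - 2q^2) has coefficients 1,1,-2 for degrees 0…2.
(1 - 2q)^3 has coefficients 1,-6,12,-8,0,0,0,0,0,0 for degrees 0…9.
Multiplying by (3 - 2q - q^2 - 2q^3) gives running coefficients 3,-20,47,-44,16,-16,16,0,0,0 for degrees 0…9.
Multiplying by (1 + q^2)^2 gives running coefficients 3,-20,53,-84,113,-124,95,-76,48,-16 for degrees 0…9.
Finally multiplying by (1 + q^2 + q^5), the product of all factors after the first has coefficients 3,-20,56,-104,166,-205,188,-147,59,21 for degrees 0…9.
[q^9] = 1·21 + 1·59 − 2·(-147) = 374.

374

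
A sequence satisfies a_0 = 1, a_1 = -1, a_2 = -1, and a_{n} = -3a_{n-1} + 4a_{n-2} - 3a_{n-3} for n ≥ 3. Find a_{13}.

The ordinary generating function has denominator 1 + 3z - 4z^2 + 3z^3.
Iterating the recurrence: a_0,…,a_{13} = 1, -1, -1, -4, 11, -46, 194, -799, 3311, -13711, 56774, -235099, 973526, -4031296.

-4031296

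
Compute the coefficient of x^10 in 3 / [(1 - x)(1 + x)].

3

Partial fractions give a closed form: a_n = (3/2)·1^n + (3/2)·(-1)^n.
At n = 10: a_10 = 3.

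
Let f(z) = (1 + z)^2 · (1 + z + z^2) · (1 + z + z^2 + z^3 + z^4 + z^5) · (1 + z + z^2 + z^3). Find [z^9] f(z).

(1 + z)^2 has coefficients 1,2,1 for degrees 0…2.
(1 + z + z^2) has coefficients 1,1,1,0,0,0,0,0,0,0 for degrees 0…9.
Multiplying by (1 + z + z^2 + z^3 + z^4 + z^5) gives running coefficients 1,2,3,3,3,3,2,1,0,0 for degrees 0…9.
Finally multiplying by (1 + z + z^2 + z^3), the product of all factors after the first has coefficients 1,3,6,9,11,12,11,9,6,3 for degrees 0…9.
[z^9] = 1·3 + 2·6 + 1·9 = 24.

24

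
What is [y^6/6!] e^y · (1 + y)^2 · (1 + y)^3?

The EGF product rule gives c_6 = Σ_{k_1+k_2+k_3=6} C(6; k_1,k_2,k_3) · ∏ g_i(k_i), where e^y gives (1)^k; (1+y)^2 gives the falling factorial (2)_k; (1+y)^3 gives the falling factorial (3)_k.
g_1(k) for k = 0…6: 1, 1, 1, 1, 1, 1, 1.
g_2(k) for k = 0…6: 1, 2, 2, 0, 0, 0, 0.
g_3(k) for k = 0…6: 1, 3, 6, 6, 0, 0, 0.
First combine the last two factors: h(k) = Σ_j C(k,j)·g_2(j)·g_3(k−j) for k = 0…6: 1, 5, 20, 60, 120, 120, 0.
c_6 = Σ_k C(6,k)·g_1(k)·h(6−k) = 6·1·120 + 15·1·120 + 20·1·60 + 15·1·20 + 6·1·5 + 1·1·1 = 720 + 1800 + 1200 + 300 + 30 + 1 = 4051.

4051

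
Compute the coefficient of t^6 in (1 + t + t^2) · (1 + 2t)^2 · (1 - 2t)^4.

(1 + t + t^2) has coefficients 1,1,1 for degrees 0…2.
(1 + 2t)^2 has coefficients 1,4,4,0,0,0,0 for degrees 0…6.
Finally multiplying by (1 - 2t)^4, the product of all factors after the first has coefficients 1,-4,-4,32,-16,-64,64 for degrees 0…6.
[t^6] = 1·64 + 1·(-64) + 1·(-16) = -16.

-16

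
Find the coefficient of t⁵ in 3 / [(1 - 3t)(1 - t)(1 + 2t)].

630

Partial fractions give a closed form: a_n = (27/10)·3^n + (-1/2)·1^n + (4/5)·(-2)^n.
At n = 5: a_5 = 630.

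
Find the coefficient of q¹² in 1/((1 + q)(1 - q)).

The denominator gives the recurrence a_n = a_(n−2) for n ≥ 2; the numerator fixes a_0 = 1, a_1 = 0.
Iterating: 1, 0, 1, 0, 1, 0, 1, 0, 1, 0, 1, 0, 1, so a_12 = 1.

1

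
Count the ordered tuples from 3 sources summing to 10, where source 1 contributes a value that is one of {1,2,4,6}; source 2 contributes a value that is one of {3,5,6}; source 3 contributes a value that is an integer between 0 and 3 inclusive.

The generating function for the choices is (z + z^2 + z^4 + z^6)·(z^3 + z^5 + z^6)·(1 + z + z^2 + z^3); the count is [z^10].
(z + z^2 + z^4 + z^6) has coefficients 0,1,1,0,1,0,1 for degrees 0…6.
(z^3 + z^5 + z^6) has coefficients 0,0,0,1,0,1,1,0,0,0,0 for degrees 0…10.
Finally multiplying by (1 + z + z^2 + z^3), the product of all factors after the first has coefficients 0,0,0,1,1,2,3,2,2,1,0 for degrees 0…10.
[z^10] = 1·1 + 1·2 + 1·3 + 1·1 = 7.

7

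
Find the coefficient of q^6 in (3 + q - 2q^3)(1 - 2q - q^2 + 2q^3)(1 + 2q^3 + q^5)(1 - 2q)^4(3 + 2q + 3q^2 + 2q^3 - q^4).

(3 + q - 2q^3) has coefficients 3,1,0,-2 for degrees 0…3.
(1 - 2q - q^2 + 2q^3) has coefficients 1,-2,-1,2,0,0,0 for degrees 0…6.
Multiplying by (1 + 2q^3 + q^5) gives running coefficients 1,-2,-1,4,-4,-1,2 for degrees 0…6.
Multiplying by (1 - 2q)^4 gives running coefficients 1,-10,39,-68,20,127,-230 for degrees 0…6.
Finally multiplying by (3 + 2q + 3q^2 + 2q^3 - q^4), the product of all factors after the first has coefficients 3,-28,100,-154,20,305,-551 for degrees 0…6.
[q^6] = 3·(-551) + 1·305 − 2·(-154) = -1040.

-1040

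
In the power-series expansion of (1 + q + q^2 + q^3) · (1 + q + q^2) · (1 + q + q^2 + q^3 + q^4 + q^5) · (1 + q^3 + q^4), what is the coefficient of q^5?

21

(1 + q + q^2 + q^3) has coefficients 1,1,1,1 for degrees 0…3.
(1 + q + q^2) has coefficients 1,1,1,0,0,0 for degrees 0…5.
Multiplying by (1 + q + q^2 + q^3 + q^4 + q^5) gives running coefficients 1,2,3,3,3,3 for degrees 0…5.
Finally multiplying by (1 + q^3 + q^4), the product of all factors after the first has coefficients 1,2,3,4,6,8 for degrees 0…5.
[q^5] = 1·8 + 1·6 + 1·4 + 1·3 = 21.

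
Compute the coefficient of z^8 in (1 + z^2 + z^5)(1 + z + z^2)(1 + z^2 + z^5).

2

(1 + z^2 + z^5) has coefficients 1,0,1,0,0,1 for degrees 0…5.
(1 + z + z^2) has coefficients 1,1,1,0,0,0,0,0,0 for degrees 0…8.
Finally multiplying by (1 + z^2 + z^5), the product of all factors after the first has coefficients 1,1,2,1,1,1,1,1,0 for degrees 0…8.
[z^8] = 1·0 + 1·1 + 1·1 = 2.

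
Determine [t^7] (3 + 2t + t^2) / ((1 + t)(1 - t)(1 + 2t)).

-382

Partial fractions give a closed form: a_n = (-1)·(-1)^n + (1)·1^n + (3)·(-2)^n.
At n = 7: a_7 = -382.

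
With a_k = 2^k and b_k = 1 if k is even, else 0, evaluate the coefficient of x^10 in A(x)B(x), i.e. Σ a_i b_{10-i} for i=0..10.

1365

The convolution is the t^10 coefficient of A(t)B(t).
Σ = 1·1 + 2·0 + 4·1 + 8·0 + 16·1 + 32·0 + 64·1 + 128·0 + 256·1 + 512·0 + 1024·1 = 1365.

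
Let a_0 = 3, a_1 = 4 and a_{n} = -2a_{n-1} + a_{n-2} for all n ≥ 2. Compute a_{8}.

The ordinary generating function has denominator 1 + 2y - y^2.
Iterating the recurrence: a_0,…,a_{8} = 3, 4, -5, 14, -33, 80, -193, 466, -1125.

-1125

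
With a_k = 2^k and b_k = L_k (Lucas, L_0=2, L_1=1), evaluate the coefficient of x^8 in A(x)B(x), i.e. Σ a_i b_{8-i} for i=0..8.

Write out a_i and b_{8-i} for i = 0,…,8 and sum the products.
Σ = 1·47 + 2·29 + 4·18 + 8·11 + 16·7 + 32·4 + 64·3 + 128·1 + 256·2 = 1337.

1337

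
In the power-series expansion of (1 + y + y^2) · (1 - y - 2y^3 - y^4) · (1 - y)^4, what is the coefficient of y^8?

3

(1 + y + y^2) has coefficients 1,1,1 for degrees 0…2.
(1 - y - 2y^3 - y^4) has coefficients 1,-1,0,-2,-1,0,0,0,0 for degrees 0…8.
Finally multiplying by (1 - y)^4, the product of all factors after the first has coefficients 1,-5,10,-12,12,-9,2,2,-1 for degrees 0…8.
[y^8] = 1·(-1) + 1·2 + 1·2 = 3.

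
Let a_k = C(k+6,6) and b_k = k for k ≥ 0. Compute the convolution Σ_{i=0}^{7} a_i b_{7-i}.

3003

The convolution is the t^7 coefficient of A(t)B(t).
Σ = 1·7 + 7·6 + 28·5 + 84·4 + 210·3 + 462·2 + 924·1 + 1716·0 = 3003.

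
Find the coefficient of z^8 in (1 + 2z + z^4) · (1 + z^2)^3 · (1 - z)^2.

(1 + 2z + z^4) has coefficients 1,2,0,0,1 for degrees 0…4.
(1 + z^2)^3 has coefficients 1,0,3,0,3,0,1,0,0 for degrees 0…8.
Finally multiplying by (1 - z)^2, the product of all factors after the first has coefficients 1,-2,4,-6,6,-6,4,-2,1 for degrees 0…8.
[z^8] = 1·1 + 2·(-2) + 1·6 = 3.

3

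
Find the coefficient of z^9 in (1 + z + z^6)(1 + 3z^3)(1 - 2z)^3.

-5

(1 + z + z^6) has coefficients 1,1,0,0,0,0,1 for degrees 0…6.
(1 + 3z^3) has coefficients 1,0,0,3,0,0,0,0,0,0 for degrees 0…9.
Finally multiplying by (1 - 2z)^3, the product of all factors after the first has coefficients 1,-6,12,-5,-18,36,-24,0,0,0 for degrees 0…9.
[z^9] = 1·0 + 1·0 + 1·(-5) = -5.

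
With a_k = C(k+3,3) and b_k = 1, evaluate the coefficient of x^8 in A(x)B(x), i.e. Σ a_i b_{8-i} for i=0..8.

495

This is [x^8] in the product of the two ordinary generating functions.
Σ = 1·1 + 4·1 + 10·1 + 20·1 + 35·1 + 56·1 + 84·1 + 120·1 + 165·1 = 495.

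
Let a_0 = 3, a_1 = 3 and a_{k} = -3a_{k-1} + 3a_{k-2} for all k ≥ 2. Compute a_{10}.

-83835

The ordinary generating function has denominator 1 + 3y - 3y^2.
Iterating the recurrence: a_0,…,a_{10} = 3, 3, 0, 9, -27, 108, -405, 1539, -5832, 22113, -83835.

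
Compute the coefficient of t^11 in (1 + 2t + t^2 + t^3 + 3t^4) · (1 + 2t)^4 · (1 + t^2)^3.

(1 + 2t + t^2 + t^3 + 3t^4) has coefficients 1,2,1,1,3 for degrees 0…4.
(1 + 2t)^4 has coefficients 1,8,24,32,16,0,0,0,0,0,0,0 for degrees 0…11.
Finally multiplying by (1 + t^2)^3, the product of all factors after the first has coefficients 1,8,27,56,91,120,121,104,72,32,16,0 for degrees 0…11.
[t^11] = 1·0 + 2·16 + 1·32 + 1·72 + 3·104 = 448.

448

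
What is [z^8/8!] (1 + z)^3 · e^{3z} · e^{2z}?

The EGF product rule gives c_8 = Σ_{k_1+k_2+k_3=8} C(8; k_1,k_2,k_3) · ∏ g_i(k_i), where (1+z)^3 gives the falling factorial (3)_k; e^{3z} gives (3)^k; e^{2z} gives (2)^k.
g_1(k) for k = 0…8: 1, 3, 6, 6, 0, 0, 0, 0, 0.
g_2(k) for k = 0…8: 1, 3, 9, 27, 81, 243, 729, 2187, 6561.
g_3(k) for k = 0…8: 1, 2, 4, 8, 16, 32, 64, 128, 256.
First combine the last two factors: h(k) = Σ_j C(k,j)·g_2(j)·g_3(k−j) for k = 0…8: 1, 5, 25, 125, 625, 3125, 15625, 78125, 390625.
c_8 = Σ_k C(8,k)·g_1(k)·h(8−k) = 1·1·390625 + 8·3·78125 + 28·6·15625 + 56·6·3125 = 390625 + 1875000 + 2625000 + 1050000 = 5940625.

5940625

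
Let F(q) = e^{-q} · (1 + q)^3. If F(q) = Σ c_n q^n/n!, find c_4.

1

The EGF product rule gives c_4 = Σ_{k_1+k_2=4} C(4; k_1,k_2) · ∏ g_i(k_i), where e^{-q} gives (-1)^k; (1+q)^3 gives the falling factorial (3)_k.
g_1(k) for k = 0…4: 1, -1, 1, -1, 1.
g_2(k) for k = 0…4: 1, 3, 6, 6, 0.
c_4 = Σ_k C(4,k)·g_1(k)·g_2(4−k) = 4·(-1)·6 + 6·1·6 + 4·(-1)·3 + 1·1·1 = −24 + 36 − 12 + 1 = 1.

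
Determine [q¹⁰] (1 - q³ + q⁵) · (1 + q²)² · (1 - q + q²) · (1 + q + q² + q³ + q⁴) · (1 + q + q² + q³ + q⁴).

(1 - q³ + q⁵) has coefficients 1,0,0,-1,0,1 for degrees 0…5.
(1 + q²)² has coefficients 1,0,2,0,1,0,0,0,0,0,0 for degrees 0…10.
Multiplying by (1 - q + q²) gives running coefficients 1,-1,3,-2,3,-1,1,0,0,0,0 for degrees 0…10.
Multiplying by (1 + q + q² + q³ + q⁴) gives running coefficients 1,0,3,1,4,2,4,1,3,0,1 for degrees 0…10.
Finally multiplying by (1 + q + q² + q³ + q⁴), the product of all factors after the first has coefficients 1,1,4,5,9,10,14,12,14,10,9 for degrees 0…10.
[q¹⁰] = 1·9 − 1·12 + 1·10 = 7.

7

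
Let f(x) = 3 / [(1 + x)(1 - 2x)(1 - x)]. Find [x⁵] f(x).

126

Partial fractions give a closed form: a_n = (1/2)·(-1)^n + (4)·2^n + (-3/2)·1^n.
At n = 5: a_5 = 126.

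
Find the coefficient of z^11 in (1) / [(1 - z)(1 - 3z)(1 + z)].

Partial fractions give a closed form: a_n = (-1/4)·1^n + (9/8)·3^n + (1/8)·(-1)^n.
At n = 11: a_11 = 199290.

199290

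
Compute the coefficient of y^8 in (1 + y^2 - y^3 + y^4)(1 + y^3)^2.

1

(1 + y^2 - y^3 + y^4) has coefficients 1,0,1,-1,1 for degrees 0…4.
(1 + y^3)^2 has coefficients 1,0,0,2,0,0,1,0,0 for degrees 0…8.
[y^8] = 1·0 + 1·1 − 1·0 + 1·0 = 1.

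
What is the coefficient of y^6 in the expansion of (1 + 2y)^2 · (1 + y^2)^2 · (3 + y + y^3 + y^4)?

(1 + 2y)^2 has coefficients 1,4,4 for degrees 0…2.
(1 + y^2)^2 has coefficients 1,0,2,0,1,0,0 for degrees 0…6.
Finally multiplying by (3 + y + y^3 + y^4), the product of all factors after the first has coefficients 3,1,6,3,4,3,2 for degrees 0…6.
[y^6] = 1·2 + 4·3 + 4·4 = 30.

30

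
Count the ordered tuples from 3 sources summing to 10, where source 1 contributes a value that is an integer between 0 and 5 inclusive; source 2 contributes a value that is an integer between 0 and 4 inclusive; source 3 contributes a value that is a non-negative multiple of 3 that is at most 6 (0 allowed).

The generating function for the choices is (1 + x + x^2 + x^3 + x^4 + x^5)·(1 + x + x^2 + x^3 + x^4)·(1 + x^3 + x^6); the count is [x^10].
(1 + x + x^2 + x^3 + x^4 + x^5) has coefficients 1,1,1,1,1,1 for degrees 0…5.
(1 + x + x^2 + x^3 + x^4) has coefficients 1,1,1,1,1,0,0,0,0,0,0 for degrees 0…10.
Finally multiplying by (1 + x^3 + x^6), the product of all factors after the first has coefficients 1,1,1,2,2,1,2,2,1,1,1 for degrees 0…10.
[x^10] = 1·1 + 1·1 + 1·1 + 1·2 + 1·2 + 1·1 = 8.

8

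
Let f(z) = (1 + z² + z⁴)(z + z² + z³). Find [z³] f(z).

2

(1 + z² + z⁴) has coefficients 1,0,1,0 for degrees 0…3.
(z + z² + z³) has coefficients 0,1,1,1 for degrees 0…3.
[z³] = 1·1 + 1·1 = 2.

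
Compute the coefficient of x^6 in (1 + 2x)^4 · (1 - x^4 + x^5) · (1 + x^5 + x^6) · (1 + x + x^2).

(1 + 2x)^4 has coefficients 1,8,24,32,16 for degrees 0…4.
(1 - x^4 + x^5) has coefficients 1,0,0,0,-1,1,0 for degrees 0…6.
Multiplying by (1 + x^5 + x^6) gives running coefficients 1,0,0,0,-1,2,1 for degrees 0…6.
Finally multiplying by (1 + x + x^2), the product of all factors after the first has coefficients 1,1,1,0,-1,1,2 for degrees 0…6.
[x^6] = 1·2 + 8·1 + 24·(-1) + 32·0 + 16·1 = 2.

2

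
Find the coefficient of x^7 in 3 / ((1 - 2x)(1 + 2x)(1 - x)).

Partial fractions give a closed form: a_n = (3)·2^n + (1)·(-2)^n + (-1)·1^n.
At n = 7: a_7 = 255.

255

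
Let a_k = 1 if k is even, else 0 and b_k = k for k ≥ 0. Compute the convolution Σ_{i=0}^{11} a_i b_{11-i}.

The convolution is the t^11 coefficient of A(t)B(t).
Σ = 1·11 + 0·10 + 1·9 + 0·8 + 1·7 + 0·6 + 1·5 + 0·4 + 1·3 + 0·2 + 1·1 + 0·0 = 36.

36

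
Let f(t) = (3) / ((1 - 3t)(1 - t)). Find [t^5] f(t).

1092

The denominator gives the recurrence a_n = 4a_(n−1) − 3a_(n−2) for n ≥ 2; the numerator fixes a_0 = 3, a_1 = 12.
Iterating: 3, 12, 39, 120, 363, 1092, so a_5 = 1092.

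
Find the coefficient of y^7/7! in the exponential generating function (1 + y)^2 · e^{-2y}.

The EGF product rule gives c_7 = Σ_{k_1+k_2=7} C(7; k_1,k_2) · ∏ g_i(k_i), where (1+y)^2 gives the falling factorial (2)_k; e^{-2y} gives (-2)^k.
g_1(k) for k = 0…7: 1, 2, 2, 0, 0, 0, 0, 0.
g_2(k) for k = 0…7: 1, -2, 4, -8, 16, -32, 64, -128.
c_7 = Σ_k C(7,k)·g_1(k)·g_2(7−k) = 1·1·(-128) + 7·2·64 + 21·2·(-32) = −128 + 896 − 1344 = -576.

-576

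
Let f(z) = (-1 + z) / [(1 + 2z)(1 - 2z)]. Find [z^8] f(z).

The denominator gives the recurrence a_n = 4a_(n−2) for n ≥ 3; the numerator fixes a_0 = -1, a_1 = 1, a_2 = -4.
Iterating: -1, 1, -4, 4, -16, 16, -64, 64, -256, so a_8 = -256.

-256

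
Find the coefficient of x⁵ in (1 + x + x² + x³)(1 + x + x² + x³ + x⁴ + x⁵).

4

(1 + x + x² + x³) has coefficients 1,1,1,1 for degrees 0…3.
(1 + x + x² + x³ + x⁴ + x⁵) has coefficients 1,1,1,1,1,1 for degrees 0…5.
[x⁵] = 1·1 + 1·1 + 1·1 + 1·1 = 4.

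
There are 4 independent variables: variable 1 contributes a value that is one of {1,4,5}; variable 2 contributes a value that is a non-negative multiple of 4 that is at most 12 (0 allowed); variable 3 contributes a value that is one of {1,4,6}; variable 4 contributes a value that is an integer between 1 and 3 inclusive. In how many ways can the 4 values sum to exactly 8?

5

The generating function for the choices is (q + q⁴ + q⁵)·(1 + q⁴ + q⁸ + q¹²)·(q + q⁴ + q⁶)·(q + q² + q³); the count is [q⁸].
(q + q⁴ + q⁵) has coefficients 0,1,0,0,1,1 for degrees 0…5.
(1 + q⁴ + q⁸ + q¹²) has coefficients 1,0,0,0,1,0,0,0,1 for degrees 0…8.
Multiplying by (q + q⁴ + q⁶) gives running coefficients 0,1,0,0,1,1,1,0,1 for degrees 0…8.
Finally multiplying by (q + q² + q³), the product of all factors after the first has coefficients 0,0,1,1,1,1,2,3,2 for degrees 0…8.
[q⁸] = 1·3 + 1·1 + 1·1 = 5.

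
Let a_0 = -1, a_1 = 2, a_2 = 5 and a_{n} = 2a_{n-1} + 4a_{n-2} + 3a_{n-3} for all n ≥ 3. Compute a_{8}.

7537

The ordinary generating function has denominator 1 - 2y - 4y^2 - 3y^3.
Iterating the recurrence: a_0,…,a_{8} = -1, 2, 5, 15, 56, 187, 643, 2202, 7537.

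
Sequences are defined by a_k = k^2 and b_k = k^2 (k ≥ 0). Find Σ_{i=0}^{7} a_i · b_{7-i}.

The convolution is the x^7 coefficient of A(x)B(x).
Σ = 0·49 + 1·36 + 4·25 + 9·16 + 16·9 + 25·4 + 36·1 + 49·0 = 560.

560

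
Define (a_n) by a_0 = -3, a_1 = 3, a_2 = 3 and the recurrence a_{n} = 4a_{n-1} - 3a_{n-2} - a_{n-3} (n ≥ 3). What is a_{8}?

459

The ordinary generating function has denominator 1 - 4y + 3y^2 + y^3.
Iterating the recurrence: a_0,…,a_{8} = -3, 3, 3, 6, 12, 27, 66, 171, 459.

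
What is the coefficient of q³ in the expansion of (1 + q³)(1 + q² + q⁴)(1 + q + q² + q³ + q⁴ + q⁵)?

(1 + q³) has coefficients 1,0,0,1 for degrees 0…3.
(1 + q² + q⁴) has coefficients 1,0,1,0 for degrees 0…3.
Finally multiplying by (1 + q + q² + q³ + q⁴ + q⁵), the product of all factors after the first has coefficients 1,1,2,2 for degrees 0…3.
[q³] = 1·2 + 1·1 = 3.

3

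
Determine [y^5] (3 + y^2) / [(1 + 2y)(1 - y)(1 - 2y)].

Partial fractions give a closed form: a_n = (13/12)·(-2)^n + (-4/3)·1^n + (13/4)·2^n.
At n = 5: a_5 = 68.

68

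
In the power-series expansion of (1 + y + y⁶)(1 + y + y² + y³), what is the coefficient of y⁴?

1

(1 + y + y⁶) has coefficients 1,1,0,0,0 for degrees 0…4.
(1 + y + y² + y³) has coefficients 1,1,1,1,0 for degrees 0…4.
[y⁴] = 1·0 + 1·1 = 1.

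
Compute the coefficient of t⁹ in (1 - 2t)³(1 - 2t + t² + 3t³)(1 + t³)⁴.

(1 - 2t)³ has coefficients 1,-6,12,-8 for degrees 0…3.
(1 - 2t + t² + 3t³) has coefficients 1,-2,1,3,0,0,0,0,0,0 for degrees 0…9.
Finally multiplying by (1 + t³)⁴, the product of all factors after the first has coefficients 1,-2,1,7,-8,4,18,-12,6,22 for degrees 0…9.
[t⁹] = 1·22 − 6·6 + 12·(-12) − 8·18 = -302.

-302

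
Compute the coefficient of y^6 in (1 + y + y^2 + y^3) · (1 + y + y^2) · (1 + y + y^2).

(1 + y + y^2 + y^3) has coefficients 1,1,1,1 for degrees 0…3.
(1 + y + y^2) has coefficients 1,1,1,0,0,0,0 for degrees 0…6.
Finally multiplying by (1 + y + y^2), the product of all factors after the first has coefficients 1,2,3,2,1,0,0 for degrees 0…6.
[y^6] = 1·0 + 1·0 + 1·1 + 1·2 = 3.

3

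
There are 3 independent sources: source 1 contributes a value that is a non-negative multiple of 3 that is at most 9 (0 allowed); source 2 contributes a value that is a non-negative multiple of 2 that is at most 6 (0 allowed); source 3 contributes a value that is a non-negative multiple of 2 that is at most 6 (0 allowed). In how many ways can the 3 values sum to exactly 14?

The generating function for the choices is (1 + q^3 + q^6 + q^9)·(1 + q^2 + q^4 + q^6)·(1 + q^2 + q^4 + q^6); the count is [q^14].
(1 + q^3 + q^6 + q^9) has coefficients 1,0,0,1,0,0,1,0,0,1 for degrees 0…9.
(1 + q^2 + q^4 + q^6) has coefficients 1,0,1,0,1,0,1,0,0,0,0,0,0,0,0 for degrees 0…14.
Finally multiplying by (1 + q^2 + q^4 + q^6), the product of all factors after the first has coefficients 1,0,2,0,3,0,4,0,3,0,2,0,1,0,0 for degrees 0…14.
[q^14] = 1·0 + 1·0 + 1·3 + 1·0 = 3.

3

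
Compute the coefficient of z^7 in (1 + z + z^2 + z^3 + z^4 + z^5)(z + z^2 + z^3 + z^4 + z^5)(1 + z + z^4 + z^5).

(1 + z + z^2 + z^3 + z^4 + z^5) has coefficients 1,1,1,1,1,1 for degrees 0…5.
(z + z^2 + z^3 + z^4 + z^5) has coefficients 0,1,1,1,1,1,0,0 for degrees 0…7.
Finally multiplying by (1 + z + z^4 + z^5), the product of all factors after the first has coefficients 0,1,2,2,2,3,3,2 for degrees 0…7.
[z^7] = 1·2 + 1·3 + 1·3 + 1·2 + 1·2 + 1·2 = 14.

14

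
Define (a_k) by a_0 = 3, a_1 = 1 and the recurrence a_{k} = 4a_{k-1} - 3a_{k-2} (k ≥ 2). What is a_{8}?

-6557

The ordinary generating function has denominator 1 - 4x + 3x^2.
Iterating the recurrence: a_0,…,a_{8} = 3, 1, -5, -23, -77, -239, -725, -2183, -6557.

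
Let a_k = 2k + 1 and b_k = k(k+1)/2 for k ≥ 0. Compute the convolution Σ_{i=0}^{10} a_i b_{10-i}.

1210

Write out a_i and b_{10-i} for i = 0,…,10 and sum the products.
Σ = 1·55 + 3·45 + 5·36 + 7·28 + 9·21 + 11·15 + 13·10 + 15·6 + 17·3 + 19·1 + 21·0 = 1210.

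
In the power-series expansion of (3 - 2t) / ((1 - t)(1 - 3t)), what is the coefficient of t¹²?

1860043

Partial fractions give a closed form: a_n = (-1/2)·1^n + (7/2)·3^n.
At n = 12: a_12 = 1860043.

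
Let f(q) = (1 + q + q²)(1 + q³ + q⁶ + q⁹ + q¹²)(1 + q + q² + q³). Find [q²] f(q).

(1 + q + q²) has coefficients 1,1,1 for degrees 0…2.
(1 + q³ + q⁶ + q⁹ + q¹²) has coefficients 1,0,0 for degrees 0…2.
Finally multiplying by (1 + q + q² + q³), the product of all factors after the first has coefficients 1,1,1 for degrees 0…2.
[q²] = 1·1 + 1·1 + 1·1 = 3.

3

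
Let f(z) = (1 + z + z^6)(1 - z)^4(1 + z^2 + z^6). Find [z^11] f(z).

(1 + z + z^6) has coefficients 1,1,0,0,0,0,1 for degrees 0…6.
(1 - z)^4 has coefficients 1,-4,6,-4,1,0,0,0,0,0,0,0 for degrees 0…11.
Finally multiplying by (1 + z^2 + z^6), the product of all factors after the first has coefficients 1,-4,7,-8,7,-4,2,-4,6,-4,1,0 for degrees 0…11.
[z^11] = 1·0 + 1·1 + 1·(-4) = -3.

-3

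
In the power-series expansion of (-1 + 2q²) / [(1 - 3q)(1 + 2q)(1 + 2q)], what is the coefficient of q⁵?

The denominator gives the recurrence a_n = −a_(n−1) + 8a_(n−2) + 12a_(n−3) for n ≥ 3; the numerator fixes a_0 = -1, a_1 = 1, a_2 = -7.
Iterating: -1, 1, -7, 3, -47, -13, so a_5 = -13.

-13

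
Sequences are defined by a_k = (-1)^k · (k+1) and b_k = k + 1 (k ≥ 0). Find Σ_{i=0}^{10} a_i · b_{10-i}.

6

This is [x^10] in the product of the two ordinary generating functions.
Σ = 1·11 − 2·10 + 3·9 − 4·8 + 5·7 − 6·6 + 7·5 − 8·4 + 9·3 − 10·2 + 11·1 = 6.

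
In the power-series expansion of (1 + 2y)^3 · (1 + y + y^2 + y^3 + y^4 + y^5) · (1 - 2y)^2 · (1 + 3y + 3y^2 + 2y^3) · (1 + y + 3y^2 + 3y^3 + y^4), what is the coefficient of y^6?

(1 + 2y)^3 has coefficients 1,6,12,8 for degrees 0…3.
(1 + y + y^2 + y^3 + y^4 + y^5) has coefficients 1,1,1,1,1,1,0 for degrees 0…6.
Multiplying by (1 - 2y)^2 gives running coefficients 1,-3,1,1,1,1,0 for degrees 0…6.
Multiplying by (1 + 3y + 3y^2 + 2y^3) gives running coefficients 1,0,-5,-3,1,9,8 for degrees 0…6.
Finally multiplying by (1 + y + 3y^2 + 3y^3 + y^4), the product of all factors after the first has coefficients 1,1,-2,-5,-16,-14,6 for degrees 0…6.
[y^6] = 1·6 + 6·(-14) + 12·(-16) + 8·(-5) = -310.

-310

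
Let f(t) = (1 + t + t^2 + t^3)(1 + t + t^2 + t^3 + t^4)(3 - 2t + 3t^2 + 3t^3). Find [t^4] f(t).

19

(1 + t + t^2 + t^3) has coefficients 1,1,1,1 for degrees 0…3.
(1 + t + t^2 + t^3 + t^4) has coefficients 1,1,1,1,1 for degrees 0…4.
Finally multiplying by (3 - 2t + 3t^2 + 3t^3), the product of all factors after the first has coefficients 3,1,4,7,7 for degrees 0…4.
[t^4] = 1·7 + 1·7 + 1·4 + 1·1 = 19.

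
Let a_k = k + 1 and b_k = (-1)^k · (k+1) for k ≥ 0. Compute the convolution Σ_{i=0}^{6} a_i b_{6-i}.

4

Write out a_i and b_{6-i} for i = 0,…,6 and sum the products.
Σ = 1·7 + 2·(-6) + 3·5 + 4·(-4) + 5·3 + 6·(-2) + 7·1 = 4.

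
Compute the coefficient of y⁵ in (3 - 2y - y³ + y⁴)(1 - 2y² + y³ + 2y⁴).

(3 - 2y - y³ + y⁴) has coefficients 3,-2,0,-1,1 for degrees 0…4.
(1 - 2y² + y³ + 2y⁴) has coefficients 1,0,-2,1,2,0 for degrees 0…5.
[y⁵] = 3·0 − 2·2 − 1·(-2) + 1·0 = -2.

-2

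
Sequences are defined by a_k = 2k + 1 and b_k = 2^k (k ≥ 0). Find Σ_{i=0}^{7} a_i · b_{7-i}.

This is [x^7] in the product of the two ordinary generating functions.
Σ = 1·128 + 3·64 + 5·32 + 7·16 + 9·8 + 11·4 + 13·2 + 15·1 = 749.

749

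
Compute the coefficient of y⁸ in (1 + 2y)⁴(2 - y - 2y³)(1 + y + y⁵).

(1 + 2y)⁴ has coefficients 1,8,24,32,16 for degrees 0…4.
(2 - y - 2y³) has coefficients 2,-1,0,-2,0,0,0,0,0 for degrees 0…8.
Finally multiplying by (1 + y + y⁵), the product of all factors after the first has coefficients 2,1,-1,-2,-2,2,-1,0,-2 for degrees 0…8.
[y⁸] = 1·(-2) + 8·0 + 24·(-1) + 32·2 + 16·(-2) = 6.

6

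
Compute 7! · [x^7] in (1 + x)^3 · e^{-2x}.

544

The EGF product rule gives c_7 = Σ_{k_1+k_2=7} C(7; k_1,k_2) · ∏ g_i(k_i), where (1+x)^3 gives the falling factorial (3)_k; e^{-2x} gives (-2)^k.
g_1(k) for k = 0…7: 1, 3, 6, 6, 0, 0, 0, 0.
g_2(k) for k = 0…7: 1, -2, 4, -8, 16, -32, 64, -128.
c_7 = Σ_k C(7,k)·g_1(k)·g_2(7−k) = 1·1·(-128) + 7·3·64 + 21·6·(-32) + 35·6·16 = −128 + 1344 − 4032 + 3360 = 544.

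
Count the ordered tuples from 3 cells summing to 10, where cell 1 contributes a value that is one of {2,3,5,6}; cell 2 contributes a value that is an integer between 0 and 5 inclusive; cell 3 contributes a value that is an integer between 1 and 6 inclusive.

18

The generating function for the choices is (y² + y³ + y⁵ + y⁶)·(1 + y + y² + y³ + y⁴ + y⁵)·(y + y² + y³ + y⁴ + y⁵ + y⁶); the count is [y¹⁰].
(y² + y³ + y⁵ + y⁶) has coefficients 0,0,1,1,0,1,1 for degrees 0…6.
(1 + y + y² + y³ + y⁴ + y⁵) has coefficients 1,1,1,1,1,1,0,0,0,0,0 for degrees 0…10.
Finally multiplying by (y + y² + y³ + y⁴ + y⁵ + y⁶), the product of all factors after the first has coefficients 0,1,2,3,4,5,6,5,4,3,2 for degrees 0…10.
[y¹⁰] = 1·4 + 1·5 + 1·5 + 1·4 = 18.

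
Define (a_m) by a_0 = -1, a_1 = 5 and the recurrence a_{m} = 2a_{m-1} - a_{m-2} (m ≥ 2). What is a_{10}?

The ordinary generating function has denominator 1 - 2x + x^2.
Iterating the recurrence: a_0,…,a_{10} = -1, 5, 11, 17, 23, 29, 35, 41, 47, 53, 59.

59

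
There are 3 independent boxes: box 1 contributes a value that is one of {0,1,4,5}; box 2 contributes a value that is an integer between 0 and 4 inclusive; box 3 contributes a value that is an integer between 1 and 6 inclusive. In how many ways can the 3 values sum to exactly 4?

The generating function for the choices is (1 + q + q⁴ + q⁵)·(1 + q + q² + q³ + q⁴)·(q + q² + q³ + q⁴ + q⁵ + q⁶); the count is [q⁴].
(1 + q + q⁴ + q⁵) has coefficients 1,1,0,0,1 for degrees 0…4.
(1 + q + q² + q³ + q⁴) has coefficients 1,1,1,1,1 for degrees 0…4.
Finally multiplying by (q + q² + q³ + q⁴ + q⁵ + q⁶), the product of all factors after the first has coefficients 0,1,2,3,4 for degrees 0…4.
[q⁴] = 1·4 + 1·3 + 1·0 = 7.

7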